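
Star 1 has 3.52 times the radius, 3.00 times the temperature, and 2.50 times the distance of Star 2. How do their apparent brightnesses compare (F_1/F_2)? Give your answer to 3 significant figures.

L_1/L_2 = (R_1/R_2)²(T_1/T_2)⁴ = (3.52)² × (3.00)⁴ = 1004.
F_1/F_2 = (L_1/L_2)/(d_1/d_2)² = 1004 / (2.50)² = 160.6.

161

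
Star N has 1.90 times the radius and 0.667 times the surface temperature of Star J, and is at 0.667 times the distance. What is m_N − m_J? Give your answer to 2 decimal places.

L_N/L_J = (1.90)²(0.667)⁴ = 0.7145.
F_N/F_J = (L_N/L_J)/(d_N/d_J)² = 0.7145/0.4449 = 1.606.
m_N − m_J = −2.5 log₁₀(1.606) = -0.51.

-0.51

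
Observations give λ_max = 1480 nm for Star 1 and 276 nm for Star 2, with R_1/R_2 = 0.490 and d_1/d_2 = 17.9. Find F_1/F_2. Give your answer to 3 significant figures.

Wien's law: T_1/T_2 = λ_2/λ_1 = 276/1480 = 0.1865.
L_1/L_2 = (R_1/R_2)²(T_1/T_2)⁴ = (0.490)²(0.1865)⁴ = 2.904×10^-4.
F_1/F_2 = (L_1/L_2)/(d_1/d_2)² = 2.904×10^-4/(17.9)² = 9.063×10^-7.

9.06×10^-7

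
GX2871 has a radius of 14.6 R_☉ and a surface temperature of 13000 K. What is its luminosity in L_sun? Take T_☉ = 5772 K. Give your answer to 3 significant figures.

L/L_☉ = (R/R_☉)² (T/T_☉)⁴ = (14.6)² × (13000/5772)⁴
       = 213.2 × (2.252)⁴ = 213.2 × 25.73 = 5485.

5.48×10^3 L_sun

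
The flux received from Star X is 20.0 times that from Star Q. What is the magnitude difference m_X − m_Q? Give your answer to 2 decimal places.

m_X − m_Q = −2.5 log₁₀(F_X/F_Q) = −2.5 log₁₀(20.0) = −2.5 × (1.301) = -3.253.

-3.25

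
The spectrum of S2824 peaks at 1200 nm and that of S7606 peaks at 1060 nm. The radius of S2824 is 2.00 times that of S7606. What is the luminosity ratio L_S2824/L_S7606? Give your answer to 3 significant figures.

Wien's law gives T ∝ 1/λ_max, so T_S2824/T_S7606 = λ_S7606/λ_S2824 = 1060/1200 = 0.8833.
Then L ∝ R²T⁴ gives L_S2824/L_S7606 = (2.00)² × (0.8833)⁴ = 4.000 × 0.6088 = 2.435.

2.44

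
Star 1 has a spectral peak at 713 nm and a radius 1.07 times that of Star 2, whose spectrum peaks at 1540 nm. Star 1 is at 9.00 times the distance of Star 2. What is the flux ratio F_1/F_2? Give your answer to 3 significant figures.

Wien's law: T_1/T_2 = λ_2/λ_1 = 1540/713 = 2.160.
L_1/L_2 = (R_1/R_2)²(T_1/T_2)⁴ = (1.07)²(2.160)⁴ = 24.92.
F_1/F_2 = (L_1/L_2)/(d_1/d_2)² = 24.92/(9.00)² = 0.3076.

0.308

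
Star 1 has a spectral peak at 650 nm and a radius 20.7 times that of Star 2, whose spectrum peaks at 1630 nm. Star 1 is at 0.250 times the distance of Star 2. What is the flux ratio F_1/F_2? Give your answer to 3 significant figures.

2.71×10^5

Wien's law: T_1/T_2 = λ_2/λ_1 = 1630/650 = 2.508.
L_1/L_2 = (R_1/R_2)²(T_1/T_2)⁴ = (20.7)²(2.508)⁴ = 1.694×10^4.
F_1/F_2 = (L_1/L_2)/(d_1/d_2)² = 1.694×10^4/(0.250)² = 2.711×10^5.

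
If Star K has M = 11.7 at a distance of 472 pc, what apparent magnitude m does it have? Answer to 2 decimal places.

m = M + 5 log₁₀(d/10 pc) = 11.7 + 5 log₁₀(472/10)
  = 11.7 + 5 × 1.674 = 11.7 + 8.37 = 20.07.

20.07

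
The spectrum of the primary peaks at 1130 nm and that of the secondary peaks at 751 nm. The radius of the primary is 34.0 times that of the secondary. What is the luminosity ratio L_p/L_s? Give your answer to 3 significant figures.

226

Wien's law gives T ∝ 1/λ_max, so T_p/T_s = λ_s/λ_p = 751/1130 = 0.6646.
Then L ∝ R²T⁴ gives L_p/L_s = (34.0)² × (0.6646)⁴ = 1156 × 0.1951 = 225.5.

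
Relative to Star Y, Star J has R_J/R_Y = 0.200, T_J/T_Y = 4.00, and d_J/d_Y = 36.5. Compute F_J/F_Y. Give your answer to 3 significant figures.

L_J/L_Y = (R_J/R_Y)²(T_J/T_Y)⁴ = (0.200)² × (4.00)⁴ = 10.24.
F_J/F_Y = (L_J/L_Y)/(d_J/d_Y)² = 10.24 / (36.5)² = 0.007686.

0.00769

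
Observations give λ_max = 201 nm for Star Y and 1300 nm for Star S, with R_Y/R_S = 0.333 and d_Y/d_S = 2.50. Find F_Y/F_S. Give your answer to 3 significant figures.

31.0

Wien's law: T_Y/T_S = λ_S/λ_Y = 1300/201 = 6.468.
L_Y/L_S = (R_Y/R_S)²(T_Y/T_S)⁴ = (0.333)²(6.468)⁴ = 194.0.
F_Y/F_S = (L_Y/L_S)/(d_Y/d_S)² = 194.0/(2.50)² = 31.05.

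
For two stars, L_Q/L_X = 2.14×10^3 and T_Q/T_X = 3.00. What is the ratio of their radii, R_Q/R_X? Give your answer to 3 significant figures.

L ∝ R²T⁴ gives R ∝ √L / T², so
R_Q/R_X = √(2.14×10^3) / (3.00)² = 46.26 / 9.000 = 5.140.

5.14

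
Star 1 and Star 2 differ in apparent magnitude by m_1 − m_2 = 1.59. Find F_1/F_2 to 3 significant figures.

F_1/F_2 = 10^(−(m_1 − m_2)/2.5) = 10^(-1.59/2.5) = 10^-0.636 = 0.2312.

0.231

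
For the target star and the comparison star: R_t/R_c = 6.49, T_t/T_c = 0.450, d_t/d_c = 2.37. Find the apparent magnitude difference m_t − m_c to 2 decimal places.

L_t/L_c = (6.49)²(0.450)⁴ = 1.727.
F_t/F_c = (L_t/L_c)/(d_t/d_c)² = 1.727/5.617 = 0.3075.
m_t − m_c = −2.5 log₁₀(0.3075) = 1.28.

1.28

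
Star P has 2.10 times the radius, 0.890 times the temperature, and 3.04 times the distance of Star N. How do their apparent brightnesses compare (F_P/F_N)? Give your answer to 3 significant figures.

L_P/L_N = (R_P/R_N)²(T_P/T_N)⁴ = (2.10)² × (0.890)⁴ = 2.767.
F_P/F_N = (L_P/L_N)/(d_P/d_N)² = 2.767 / (3.04)² = 0.2994.

0.299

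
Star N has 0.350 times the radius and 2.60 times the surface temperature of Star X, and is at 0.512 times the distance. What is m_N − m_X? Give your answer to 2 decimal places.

L_N/L_X = (0.350)²(2.60)⁴ = 5.598.
F_N/F_X = (L_N/L_X)/(d_N/d_X)² = 5.598/0.2621 = 21.35.
m_N − m_X = −2.5 log₁₀(21.35) = -3.32.

-3.32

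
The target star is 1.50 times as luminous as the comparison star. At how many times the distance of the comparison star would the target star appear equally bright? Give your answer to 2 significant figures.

Equal flux requires L_t/d_t² = L_c/d_c², so d_t/d_c = √(L_t/L_c)
= √(1.50) = 1.225.

1.2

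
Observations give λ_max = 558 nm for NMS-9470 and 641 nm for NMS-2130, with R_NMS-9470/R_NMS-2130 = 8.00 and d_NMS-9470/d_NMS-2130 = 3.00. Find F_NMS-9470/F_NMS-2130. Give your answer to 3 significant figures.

Wien's law: T_NMS-9470/T_NMS-2130 = λ_NMS-2130/λ_NMS-9470 = 641/558 = 1.149.
L_NMS-9470/L_NMS-2130 = (R_NMS-9470/R_NMS-2130)²(T_NMS-9470/T_NMS-2130)⁴ = (8.00)²(1.149)⁴ = 111.4.
F_NMS-9470/F_NMS-2130 = (L_NMS-9470/L_NMS-2130)/(d_NMS-9470/d_NMS-2130)² = 111.4/(3.00)² = 12.38.

12.4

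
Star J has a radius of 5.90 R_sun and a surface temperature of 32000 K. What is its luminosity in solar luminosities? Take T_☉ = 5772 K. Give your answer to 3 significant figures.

3.29×10^4 solar luminosities

L/L_☉ = (R/R_☉)² (T/T_☉)⁴ = (5.90)² × (32000/5772)⁴
       = 34.81 × (5.544)⁴ = 34.81 × 944.7 = 3.289×10^4.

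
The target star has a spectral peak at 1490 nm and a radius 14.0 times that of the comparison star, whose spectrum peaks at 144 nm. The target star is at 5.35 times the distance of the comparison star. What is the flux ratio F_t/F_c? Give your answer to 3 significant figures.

Wien's law: T_t/T_c = λ_c/λ_t = 144/1490 = 0.09664.
L_t/L_c = (R_t/R_c)²(T_t/T_c)⁴ = (14.0)²(0.09664)⁴ = 0.01710.
F_t/F_c = (L_t/L_c)/(d_t/d_c)² = 0.01710/(5.35)² = 5.974×10^-4.

5.97×10^-4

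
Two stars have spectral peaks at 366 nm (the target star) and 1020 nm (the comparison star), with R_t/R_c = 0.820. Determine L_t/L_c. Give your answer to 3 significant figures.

Wien's law gives T ∝ 1/λ_max, so T_t/T_c = λ_c/λ_t = 1020/366 = 2.787.
Then L ∝ R²T⁴ gives L_t/L_c = (0.820)² × (2.787)⁴ = 0.6724 × 60.32 = 40.56.

40.6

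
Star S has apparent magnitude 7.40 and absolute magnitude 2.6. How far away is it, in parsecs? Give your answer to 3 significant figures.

m − M = 5 log₁₀(d/10 pc)
7.40 − (2.6) = 4.80 = 5 log₁₀(d/10)
d = 10 × 10^(4.80/5) = 10 × 10^0.960 = 91.20 pc.

91.2 pc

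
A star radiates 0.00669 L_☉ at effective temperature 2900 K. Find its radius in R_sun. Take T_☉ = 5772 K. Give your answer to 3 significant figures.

R/R_☉ = √(L/L_☉) / (T/T_☉)² = √(0.00669) / (0.5024)²
       = 0.08179 / 0.2524 = 0.3240.

0.324 R_sun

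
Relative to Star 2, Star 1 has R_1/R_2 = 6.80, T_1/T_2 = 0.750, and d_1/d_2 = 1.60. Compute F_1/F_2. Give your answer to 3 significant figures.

5.72

L_1/L_2 = (R_1/R_2)²(T_1/T_2)⁴ = (6.80)² × (0.750)⁴ = 14.63.
F_1/F_2 = (L_1/L_2)/(d_1/d_2)² = 14.63 / (1.60)² = 5.715.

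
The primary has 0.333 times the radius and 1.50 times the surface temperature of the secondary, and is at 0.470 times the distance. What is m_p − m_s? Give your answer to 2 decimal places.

-1.01

L_p/L_s = (0.333)²(1.50)⁴ = 0.5614.
F_p/F_s = (L_p/L_s)/(d_p/d_s)² = 0.5614/0.2209 = 2.541.
m_p − m_s = −2.5 log₁₀(2.541) = -1.01.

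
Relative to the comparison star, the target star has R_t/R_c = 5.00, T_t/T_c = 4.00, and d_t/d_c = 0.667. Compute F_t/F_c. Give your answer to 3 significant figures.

L_t/L_c = (R_t/R_c)²(T_t/T_c)⁴ = (5.00)² × (4.00)⁴ = 6400.
F_t/F_c = (L_t/L_c)/(d_t/d_c)² = 6400 / (0.667)² = 1.439×10^4.

1.44×10^4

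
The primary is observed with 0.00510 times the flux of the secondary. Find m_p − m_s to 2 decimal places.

5.73

m_p − m_s = −2.5 log₁₀(F_p/F_s) = −2.5 log₁₀(0.00510) = −2.5 × (-2.292) = 5.731.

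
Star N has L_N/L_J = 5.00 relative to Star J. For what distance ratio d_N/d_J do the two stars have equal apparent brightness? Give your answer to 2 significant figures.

2.2

Equal flux requires L_N/d_N² = L_J/d_J², so d_N/d_J = √(L_N/L_J)
= √(5.00) = 2.236.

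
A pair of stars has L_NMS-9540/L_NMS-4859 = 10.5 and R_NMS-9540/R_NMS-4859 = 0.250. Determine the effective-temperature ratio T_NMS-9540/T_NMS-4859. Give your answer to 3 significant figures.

3.60

L ∝ R²T⁴ gives T ∝ (L/R²)^(1/4), so
T_NMS-9540/T_NMS-4859 = (10.5 / 0.250²)^(1/4) = (168.0)^(1/4) = 3.600.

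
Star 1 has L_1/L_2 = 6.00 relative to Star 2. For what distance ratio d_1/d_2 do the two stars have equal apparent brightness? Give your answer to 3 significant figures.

2.45

Equal flux requires L_1/d_1² = L_2/d_2², so d_1/d_2 = √(L_1/L_2)
= √(6.00) = 2.449.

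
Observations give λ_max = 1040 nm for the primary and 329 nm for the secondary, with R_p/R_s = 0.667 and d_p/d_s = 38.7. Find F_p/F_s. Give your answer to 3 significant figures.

2.97×10^-6

Wien's law: T_p/T_s = λ_s/λ_p = 329/1040 = 0.3163.
L_p/L_s = (R_p/R_s)²(T_p/T_s)⁴ = (0.667)²(0.3163)⁴ = 0.004456.
F_p/F_s = (L_p/L_s)/(d_p/d_s)² = 0.004456/(38.7)² = 2.975×10^-6.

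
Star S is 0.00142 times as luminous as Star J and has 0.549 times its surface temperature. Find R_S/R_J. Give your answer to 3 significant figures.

0.125

L ∝ R²T⁴ gives R ∝ √L / T², so
R_S/R_J = √(0.00142) / (0.549)² = 0.03768 / 0.3014 = 0.1250.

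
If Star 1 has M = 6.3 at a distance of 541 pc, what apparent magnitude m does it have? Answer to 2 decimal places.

m = M + 5 log₁₀(d/10 pc) = 6.3 + 5 log₁₀(541/10)
  = 6.3 + 5 × 1.733 = 6.3 + 8.67 = 14.97.

14.97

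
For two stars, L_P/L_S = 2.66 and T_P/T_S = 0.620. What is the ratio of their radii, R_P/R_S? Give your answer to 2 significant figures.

L ∝ R²T⁴ gives R ∝ √L / T², so
R_P/R_S = √(2.66) / (0.620)² = 1.631 / 0.3844 = 4.243.

4.2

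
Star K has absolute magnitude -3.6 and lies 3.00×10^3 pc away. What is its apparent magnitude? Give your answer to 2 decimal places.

8.79

m = M + 5 log₁₀(d/10 pc) = -3.6 + 5 log₁₀(3.00×10^3/10)
  = -3.6 + 5 × 2.477 = -3.6 + 12.39 = 8.79.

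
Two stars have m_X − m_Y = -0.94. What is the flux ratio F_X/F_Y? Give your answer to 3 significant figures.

F_X/F_Y = 10^(−(m_X − m_Y)/2.5) = 10^(0.94/2.5) = 10^0.376 = 2.377.

2.38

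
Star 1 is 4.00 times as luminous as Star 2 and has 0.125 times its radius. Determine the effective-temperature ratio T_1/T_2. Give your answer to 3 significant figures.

4.00

L ∝ R²T⁴ gives T ∝ (L/R²)^(1/4), so
T_1/T_2 = (4.00 / 0.125²)^(1/4) = (256.0)^(1/4) = 4.000.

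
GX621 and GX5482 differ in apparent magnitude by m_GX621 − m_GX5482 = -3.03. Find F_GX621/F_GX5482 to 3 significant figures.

F_GX621/F_GX5482 = 10^(−(m_GX621 − m_GX5482)/2.5) = 10^(3.03/2.5) = 10^1.212 = 16.29.

16.3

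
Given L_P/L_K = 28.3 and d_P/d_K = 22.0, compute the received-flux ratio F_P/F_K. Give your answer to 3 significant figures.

0.0585

F = L/(4πd²), so F_P/F_K = (L_P/L_K) / (d_P/d_K)²
= 28.3 / (22.0)² = 28.3 / 484.0 = 0.05847.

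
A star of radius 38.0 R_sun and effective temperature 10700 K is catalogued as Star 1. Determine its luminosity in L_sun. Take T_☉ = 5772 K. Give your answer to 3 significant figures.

1.71×10^4 L_sun

L/L_☉ = (R/R_☉)² (T/T_☉)⁴ = (38.0)² × (10700/5772)⁴
       = 1444 × (1.854)⁴ = 1444 × 11.81 = 1.705×10^4.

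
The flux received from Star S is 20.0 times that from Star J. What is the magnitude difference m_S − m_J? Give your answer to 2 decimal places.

m_S − m_J = −2.5 log₁₀(F_S/F_J) = −2.5 log₁₀(20.0) = −2.5 × (1.301) = -3.253.

-3.25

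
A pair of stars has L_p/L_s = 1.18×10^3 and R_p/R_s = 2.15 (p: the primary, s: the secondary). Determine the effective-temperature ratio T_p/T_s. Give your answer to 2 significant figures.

L ∝ R²T⁴ gives T ∝ (L/R²)^(1/4), so
T_p/T_s = (1.18×10^3 / 2.15²)^(1/4) = (255.3)^(1/4) = 3.997.

4.0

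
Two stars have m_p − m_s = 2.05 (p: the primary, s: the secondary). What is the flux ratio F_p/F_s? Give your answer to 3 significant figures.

F_p/F_s = 10^(−(m_p − m_s)/2.5) = 10^(-2.05/2.5) = 10^-0.820 = 0.1514.

0.151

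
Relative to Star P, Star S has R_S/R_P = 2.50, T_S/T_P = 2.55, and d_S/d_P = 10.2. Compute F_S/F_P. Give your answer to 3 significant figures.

L_S/L_P = (R_S/R_P)²(T_S/T_P)⁴ = (2.50)² × (2.55)⁴ = 264.3.
F_S/F_P = (L_S/L_P)/(d_S/d_P)² = 264.3 / (10.2)² = 2.540.

2.54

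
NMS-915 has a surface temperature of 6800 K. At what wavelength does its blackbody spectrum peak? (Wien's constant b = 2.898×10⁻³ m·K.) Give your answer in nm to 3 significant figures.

λ_max = b/T = 2.898×10⁻³ / 6800 = 4.26×10^-7 m = 426.2 nm.

426 nm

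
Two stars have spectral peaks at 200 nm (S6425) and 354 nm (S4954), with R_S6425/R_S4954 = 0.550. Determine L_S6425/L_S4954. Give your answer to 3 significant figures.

2.97

Wien's law gives T ∝ 1/λ_max, so T_S6425/T_S4954 = λ_S4954/λ_S6425 = 354/200 = 1.770.
Then L ∝ R²T⁴ gives L_S6425/L_S4954 = (0.550)² × (1.770)⁴ = 0.3025 × 9.815 = 2.969.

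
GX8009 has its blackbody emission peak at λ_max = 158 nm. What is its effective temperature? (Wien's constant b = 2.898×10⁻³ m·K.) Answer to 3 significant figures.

T = b/λ_max = 2.898×10⁻³ / (158×10⁻⁹) = 1.834×10^4 K.

1.83×10^4 K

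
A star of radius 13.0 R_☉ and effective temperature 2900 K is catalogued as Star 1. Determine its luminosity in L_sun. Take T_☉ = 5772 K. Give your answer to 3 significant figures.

10.8 L_sun

L/L_☉ = (R/R_☉)² (T/T_☉)⁴ = (13.0)² × (2900/5772)⁴
       = 169.0 × (0.5024)⁴ = 169.0 × 0.06372 = 10.77.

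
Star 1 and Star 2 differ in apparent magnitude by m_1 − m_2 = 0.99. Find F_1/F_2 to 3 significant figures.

F_1/F_2 = 10^(−(m_1 − m_2)/2.5) = 10^(-0.99/2.5) = 10^-0.396 = 0.4018.

0.402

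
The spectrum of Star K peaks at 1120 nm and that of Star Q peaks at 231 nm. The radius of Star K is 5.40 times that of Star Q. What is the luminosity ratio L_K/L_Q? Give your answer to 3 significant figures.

Wien's law gives T ∝ 1/λ_max, so T_K/T_Q = λ_Q/λ_K = 231/1120 = 0.2062.
Then L ∝ R²T⁴ gives L_K/L_Q = (5.40)² × (0.2062)⁴ = 29.16 × 0.001810 = 0.05277.

0.0528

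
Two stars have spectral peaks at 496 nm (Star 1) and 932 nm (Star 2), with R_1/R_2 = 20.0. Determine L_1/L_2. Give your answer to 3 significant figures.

Wien's law gives T ∝ 1/λ_max, so T_1/T_2 = λ_2/λ_1 = 932/496 = 1.879.
Then L ∝ R²T⁴ gives L_1/L_2 = (20.0)² × (1.879)⁴ = 400.0 × 12.47 = 4987.

4.99×10^3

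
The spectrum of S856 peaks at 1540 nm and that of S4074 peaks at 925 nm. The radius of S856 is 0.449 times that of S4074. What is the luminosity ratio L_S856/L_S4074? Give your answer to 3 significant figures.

0.0262

Wien's law gives T ∝ 1/λ_max, so T_S856/T_S4074 = λ_S4074/λ_S856 = 925/1540 = 0.6006.
Then L ∝ R²T⁴ gives L_S856/L_S4074 = (0.449)² × (0.6006)⁴ = 0.2016 × 0.1302 = 0.02624.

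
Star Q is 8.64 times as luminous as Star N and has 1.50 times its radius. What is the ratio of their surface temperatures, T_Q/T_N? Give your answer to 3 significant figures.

L ∝ R²T⁴ gives T ∝ (L/R²)^(1/4), so
T_Q/T_N = (8.64 / 1.50²)^(1/4) = (3.840)^(1/4) = 1.400.

1.40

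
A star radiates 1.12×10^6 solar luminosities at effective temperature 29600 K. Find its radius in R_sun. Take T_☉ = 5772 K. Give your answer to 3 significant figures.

40.2 R_sun

R/R_☉ = √(L/L_☉) / (T/T_☉)² = √(1.12×10^6) / (5.128)²
       = 1058 / 26.30 = 40.24.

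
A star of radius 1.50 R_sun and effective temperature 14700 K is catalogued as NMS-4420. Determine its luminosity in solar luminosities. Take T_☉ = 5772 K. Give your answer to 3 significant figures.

94.7 solar luminosities

L/L_☉ = (R/R_☉)² (T/T_☉)⁴ = (1.50)² × (14700/5772)⁴
       = 2.250 × (2.547)⁴ = 2.250 × 42.07 = 94.66.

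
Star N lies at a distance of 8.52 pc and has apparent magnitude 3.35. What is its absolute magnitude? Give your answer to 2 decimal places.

3.70

M = m − 5 log₁₀(d/10 pc) = 3.35 − 5 log₁₀(8.52/10)
  = 3.35 − 5 × -0.070 = 3.35 − -0.35 = 3.70.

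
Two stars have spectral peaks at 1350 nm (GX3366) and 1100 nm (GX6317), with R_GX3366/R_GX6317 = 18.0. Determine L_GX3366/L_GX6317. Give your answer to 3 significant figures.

143

Wien's law gives T ∝ 1/λ_max, so T_GX3366/T_GX6317 = λ_GX6317/λ_GX3366 = 1100/1350 = 0.8148.
Then L ∝ R²T⁴ gives L_GX3366/L_GX6317 = (18.0)² × (0.8148)⁴ = 324.0 × 0.4408 = 142.8.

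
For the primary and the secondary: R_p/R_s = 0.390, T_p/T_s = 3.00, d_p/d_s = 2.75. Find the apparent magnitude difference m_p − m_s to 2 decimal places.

L_p/L_s = (0.390)²(3.00)⁴ = 12.32.
F_p/F_s = (L_p/L_s)/(d_p/d_s)² = 12.32/7.562 = 1.629.
m_p − m_s = −2.5 log₁₀(1.629) = -0.53.

-0.53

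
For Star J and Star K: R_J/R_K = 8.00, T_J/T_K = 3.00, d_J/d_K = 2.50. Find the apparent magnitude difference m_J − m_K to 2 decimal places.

-7.30

L_J/L_K = (8.00)²(3.00)⁴ = 5184.
F_J/F_K = (L_J/L_K)/(d_J/d_K)² = 5184/6.250 = 829.4.
m_J − m_K = −2.5 log₁₀(829.4) = -7.30.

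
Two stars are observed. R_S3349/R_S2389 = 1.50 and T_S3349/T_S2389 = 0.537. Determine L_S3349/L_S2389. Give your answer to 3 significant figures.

0.187

From the Stefan–Boltzmann law, L ∝ R²T⁴, so
L_S3349/L_S2389 = (R_S3349/R_S2389)² (T_S3349/T_S2389)⁴ = (1.50)² × (0.537)⁴ = 2.250 × 0.08316 = 0.1871.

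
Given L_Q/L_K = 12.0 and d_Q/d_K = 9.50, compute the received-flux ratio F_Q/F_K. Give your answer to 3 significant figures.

0.133

F = L/(4πd²), so F_Q/F_K = (L_Q/L_K) / (d_Q/d_K)²
= 12.0 / (9.50)² = 12.0 / 90.25 = 0.1330.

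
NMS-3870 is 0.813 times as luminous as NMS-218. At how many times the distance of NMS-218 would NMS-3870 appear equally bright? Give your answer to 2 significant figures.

Equal flux requires L_NMS-3870/d_NMS-3870² = L_NMS-218/d_NMS-218², so d_NMS-3870/d_NMS-218 = √(L_NMS-3870/L_NMS-218)
= √(0.813) = 0.9017.

0.90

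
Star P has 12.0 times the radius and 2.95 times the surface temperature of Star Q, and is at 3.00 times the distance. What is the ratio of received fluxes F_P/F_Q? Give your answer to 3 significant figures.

L_P/L_Q = (R_P/R_Q)²(T_P/T_Q)⁴ = (12.0)² × (2.95)⁴ = 1.091×10^4.
F_P/F_Q = (L_P/L_Q)/(d_P/d_Q)² = 1.091×10^4 / (3.00)² = 1212.

1.21×10^3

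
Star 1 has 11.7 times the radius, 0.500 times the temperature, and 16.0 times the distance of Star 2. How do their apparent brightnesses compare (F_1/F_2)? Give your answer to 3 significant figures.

L_1/L_2 = (R_1/R_2)²(T_1/T_2)⁴ = (11.7)² × (0.500)⁴ = 8.556.
F_1/F_2 = (L_1/L_2)/(d_1/d_2)² = 8.556 / (16.0)² = 0.03342.

0.0334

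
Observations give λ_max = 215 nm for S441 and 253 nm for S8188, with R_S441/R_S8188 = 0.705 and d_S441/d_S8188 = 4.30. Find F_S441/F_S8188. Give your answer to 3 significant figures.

0.0515

Wien's law: T_S441/T_S8188 = λ_S8188/λ_S441 = 253/215 = 1.177.
L_S441/L_S8188 = (R_S441/R_S8188)²(T_S441/T_S8188)⁴ = (0.705)²(1.177)⁴ = 0.9530.
F_S441/F_S8188 = (L_S441/L_S8188)/(d_S441/d_S8188)² = 0.9530/(4.30)² = 0.05154.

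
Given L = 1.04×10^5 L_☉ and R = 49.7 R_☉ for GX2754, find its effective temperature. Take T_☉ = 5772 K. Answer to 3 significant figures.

1.47×10^4 K

T/T_☉ = (L/L_☉)^(1/4) / (R/R_☉)^(1/2)
T = 5772 × (1.04×10^5)^(1/4) / √(49.7) = 5772 × 17.96 / 7.050 = 1.470×10^4 K.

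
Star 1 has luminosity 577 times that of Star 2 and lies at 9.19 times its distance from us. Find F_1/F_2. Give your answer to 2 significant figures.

6.8

F = L/(4πd²), so F_1/F_2 = (L_1/L_2) / (d_1/d_2)²
= 577 / (9.19)² = 577 / 84.46 = 6.832.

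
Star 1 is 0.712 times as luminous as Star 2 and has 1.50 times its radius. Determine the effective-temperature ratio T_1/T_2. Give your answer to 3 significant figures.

0.750

L ∝ R²T⁴ gives T ∝ (L/R²)^(1/4), so
T_1/T_2 = (0.712 / 1.50²)^(1/4) = (0.3164)^(1/4) = 0.7500.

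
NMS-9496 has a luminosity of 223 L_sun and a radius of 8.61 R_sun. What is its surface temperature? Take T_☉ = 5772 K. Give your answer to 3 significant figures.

T/T_☉ = (L/L_☉)^(1/4) / (R/R_☉)^(1/2)
T = 5772 × (223)^(1/4) / √(8.61) = 5772 × 3.864 / 2.934 = 7602 K.

7.60×10^3 K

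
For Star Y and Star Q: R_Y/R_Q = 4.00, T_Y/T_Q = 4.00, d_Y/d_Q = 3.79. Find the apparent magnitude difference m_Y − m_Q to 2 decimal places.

L_Y/L_Q = (4.00)²(4.00)⁴ = 4096.
F_Y/F_Q = (L_Y/L_Q)/(d_Y/d_Q)² = 4096/14.36 = 285.2.
m_Y − m_Q = −2.5 log₁₀(285.2) = -6.14.

-6.14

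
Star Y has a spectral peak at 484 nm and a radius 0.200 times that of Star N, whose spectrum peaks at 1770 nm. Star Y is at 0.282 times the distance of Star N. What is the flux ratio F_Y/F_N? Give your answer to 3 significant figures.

Wien's law: T_Y/T_N = λ_N/λ_Y = 1770/484 = 3.657.
L_Y/L_N = (R_Y/R_N)²(T_Y/T_N)⁴ = (0.200)²(3.657)⁴ = 7.154.
F_Y/F_N = (L_Y/L_N)/(d_Y/d_N)² = 7.154/(0.282)² = 89.96.

90.0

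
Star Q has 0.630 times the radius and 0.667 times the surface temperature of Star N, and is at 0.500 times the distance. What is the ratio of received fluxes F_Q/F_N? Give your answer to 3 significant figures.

L_Q/L_N = (R_Q/R_N)²(T_Q/T_N)⁴ = (0.630)² × (0.667)⁴ = 0.07856.
F_Q/F_N = (L_Q/L_N)/(d_Q/d_N)² = 0.07856 / (0.500)² = 0.3142.

0.314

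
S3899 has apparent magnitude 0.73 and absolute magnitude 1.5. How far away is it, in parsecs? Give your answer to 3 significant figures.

7.01 pc

m − M = 5 log₁₀(d/10 pc)
0.73 − (1.5) = -0.77 = 5 log₁₀(d/10)
d = 10 × 10^(-0.77/5) = 10 × 10^-0.154 = 7.015 pc.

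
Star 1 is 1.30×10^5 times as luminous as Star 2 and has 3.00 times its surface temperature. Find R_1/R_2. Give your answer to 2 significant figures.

L ∝ R²T⁴ gives R ∝ √L / T², so
R_1/R_2 = √(1.30×10^5) / (3.00)² = 360.6 / 9.000 = 40.06.

40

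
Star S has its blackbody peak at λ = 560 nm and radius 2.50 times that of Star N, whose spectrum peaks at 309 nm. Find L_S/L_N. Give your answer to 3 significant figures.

Wien's law gives T ∝ 1/λ_max, so T_S/T_N = λ_N/λ_S = 309/560 = 0.5518.
Then L ∝ R²T⁴ gives L_S/L_N = (2.50)² × (0.5518)⁴ = 6.250 × 0.09270 = 0.5794.

0.579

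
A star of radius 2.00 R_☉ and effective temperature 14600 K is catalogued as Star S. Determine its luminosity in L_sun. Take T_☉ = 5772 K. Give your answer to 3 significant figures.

164 L_sun

L/L_☉ = (R/R_☉)² (T/T_☉)⁴ = (2.00)² × (14600/5772)⁴
       = 4.000 × (2.529)⁴ = 4.000 × 40.94 = 163.7.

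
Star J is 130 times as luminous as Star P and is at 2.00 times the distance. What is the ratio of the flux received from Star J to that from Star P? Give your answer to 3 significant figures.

32.5

F = L/(4πd²), so F_J/F_P = (L_J/L_P) / (d_J/d_P)²
= 130 / (2.00)² = 130 / 4.000 = 32.50.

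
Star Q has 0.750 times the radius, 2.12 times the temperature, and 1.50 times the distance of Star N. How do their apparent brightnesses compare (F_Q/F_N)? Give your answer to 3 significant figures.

5.05

L_Q/L_N = (R_Q/R_N)²(T_Q/T_N)⁴ = (0.750)² × (2.12)⁴ = 11.36.
F_Q/F_N = (L_Q/L_N)/(d_Q/d_N)² = 11.36 / (1.50)² = 5.050.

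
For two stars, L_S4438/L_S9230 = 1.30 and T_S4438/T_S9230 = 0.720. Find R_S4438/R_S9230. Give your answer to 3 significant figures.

L ∝ R²T⁴ gives R ∝ √L / T², so
R_S4438/R_S9230 = √(1.30) / (0.720)² = 1.140 / 0.5184 = 2.199.

2.20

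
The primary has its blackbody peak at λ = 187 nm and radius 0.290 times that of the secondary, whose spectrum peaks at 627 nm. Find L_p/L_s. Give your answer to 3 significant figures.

Wien's law gives T ∝ 1/λ_max, so T_p/T_s = λ_s/λ_p = 627/187 = 3.353.
Then L ∝ R²T⁴ gives L_p/L_s = (0.290)² × (3.353)⁴ = 0.08410 × 126.4 = 10.63.

10.6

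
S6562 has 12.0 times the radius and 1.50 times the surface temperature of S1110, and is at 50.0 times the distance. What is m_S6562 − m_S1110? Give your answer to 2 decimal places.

1.34

L_S6562/L_S1110 = (12.0)²(1.50)⁴ = 729.0.
F_S6562/F_S1110 = (L_S6562/L_S1110)/(d_S6562/d_S1110)² = 729.0/2500 = 0.2916.
m_S6562 − m_S1110 = −2.5 log₁₀(0.2916) = 1.34.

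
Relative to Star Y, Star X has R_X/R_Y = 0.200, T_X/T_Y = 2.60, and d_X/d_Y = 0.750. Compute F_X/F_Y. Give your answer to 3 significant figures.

3.25

L_X/L_Y = (R_X/R_Y)²(T_X/T_Y)⁴ = (0.200)² × (2.60)⁴ = 1.828.
F_X/F_Y = (L_X/L_Y)/(d_X/d_Y)² = 1.828 / (0.750)² = 3.250.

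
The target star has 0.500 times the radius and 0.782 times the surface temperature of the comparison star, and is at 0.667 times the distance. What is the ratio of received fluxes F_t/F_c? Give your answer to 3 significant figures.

L_t/L_c = (R_t/R_c)²(T_t/T_c)⁴ = (0.500)² × (0.782)⁴ = 0.09349.
F_t/F_c = (L_t/L_c)/(d_t/d_c)² = 0.09349 / (0.667)² = 0.2101.

0.210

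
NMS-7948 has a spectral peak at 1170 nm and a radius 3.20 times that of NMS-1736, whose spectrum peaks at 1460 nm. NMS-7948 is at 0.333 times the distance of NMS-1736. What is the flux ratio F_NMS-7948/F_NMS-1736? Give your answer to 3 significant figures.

Wien's law: T_NMS-7948/T_NMS-1736 = λ_NMS-1736/λ_NMS-7948 = 1460/1170 = 1.248.
L_NMS-7948/L_NMS-1736 = (R_NMS-7948/R_NMS-1736)²(T_NMS-7948/T_NMS-1736)⁴ = (3.20)²(1.248)⁴ = 24.83.
F_NMS-7948/F_NMS-1736 = (L_NMS-7948/L_NMS-1736)/(d_NMS-7948/d_NMS-1736)² = 24.83/(0.333)² = 223.9.

224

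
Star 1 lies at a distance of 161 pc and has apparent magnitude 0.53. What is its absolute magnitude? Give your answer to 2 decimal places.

M = m − 5 log₁₀(d/10 pc) = 0.53 − 5 log₁₀(161/10)
  = 0.53 − 5 × 1.207 = 0.53 − 6.03 = -5.50.

-5.50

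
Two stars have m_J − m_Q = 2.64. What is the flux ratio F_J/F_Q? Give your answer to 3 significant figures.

0.0879

F_J/F_Q = 10^(−(m_J − m_Q)/2.5) = 10^(-2.64/2.5) = 10^-1.056 = 0.08790.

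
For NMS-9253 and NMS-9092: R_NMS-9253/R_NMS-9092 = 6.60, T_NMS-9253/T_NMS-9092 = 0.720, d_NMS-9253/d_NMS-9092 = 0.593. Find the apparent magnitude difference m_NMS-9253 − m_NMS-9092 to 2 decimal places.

-3.81

L_NMS-9253/L_NMS-9092 = (6.60)²(0.720)⁴ = 11.71.
F_NMS-9253/F_NMS-9092 = (L_NMS-9253/L_NMS-9092)/(d_NMS-9253/d_NMS-9092)² = 11.71/0.3516 = 33.29.
m_NMS-9253 − m_NMS-9092 = −2.5 log₁₀(33.29) = -3.81.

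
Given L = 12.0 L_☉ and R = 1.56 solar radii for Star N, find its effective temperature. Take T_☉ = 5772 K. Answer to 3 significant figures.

8.60×10^3 K

T/T_☉ = (L/L_☉)^(1/4) / (R/R_☉)^(1/2)
T = 5772 × (12.0)^(1/4) / √(1.56) = 5772 × 1.861 / 1.249 = 8601 K.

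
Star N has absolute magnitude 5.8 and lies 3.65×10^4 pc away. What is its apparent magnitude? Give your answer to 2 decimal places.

23.61

m = M + 5 log₁₀(d/10 pc) = 5.8 + 5 log₁₀(3.65×10^4/10)
  = 5.8 + 5 × 3.562 = 5.8 + 17.81 = 23.61.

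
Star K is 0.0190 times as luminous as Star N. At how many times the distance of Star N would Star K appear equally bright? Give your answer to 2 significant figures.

0.14

Equal flux requires L_K/d_K² = L_N/d_N², so d_K/d_N = √(L_K/L_N)
= √(0.0190) = 0.1378.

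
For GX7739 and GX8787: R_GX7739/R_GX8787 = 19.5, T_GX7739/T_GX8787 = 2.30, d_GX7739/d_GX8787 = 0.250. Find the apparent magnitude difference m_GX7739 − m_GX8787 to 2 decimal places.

L_GX7739/L_GX8787 = (19.5)²(2.30)⁴ = 1.064×10^4.
F_GX7739/F_GX8787 = (L_GX7739/L_GX8787)/(d_GX7739/d_GX8787)² = 1.064×10^4/0.06250 = 1.703×10^5.
m_GX7739 − m_GX8787 = −2.5 log₁₀(1.703×10^5) = -13.08.

-13.08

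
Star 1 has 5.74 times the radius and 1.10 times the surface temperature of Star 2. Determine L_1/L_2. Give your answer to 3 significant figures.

From the Stefan–Boltzmann law, L ∝ R²T⁴, so
L_1/L_2 = (R_1/R_2)² (T_1/T_2)⁴ = (5.74)² × (1.10)⁴ = 32.95 × 1.464 = 48.24.

48.2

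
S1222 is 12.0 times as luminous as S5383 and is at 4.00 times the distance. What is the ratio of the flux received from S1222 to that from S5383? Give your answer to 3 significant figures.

F = L/(4πd²), so F_S1222/F_S5383 = (L_S1222/L_S5383) / (d_S1222/d_S5383)²
= 12.0 / (4.00)² = 12.0 / 16.00 = 0.7500.

0.750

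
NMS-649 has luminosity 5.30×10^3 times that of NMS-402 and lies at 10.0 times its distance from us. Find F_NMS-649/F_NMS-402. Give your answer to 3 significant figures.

F = L/(4πd²), so F_NMS-649/F_NMS-402 = (L_NMS-649/L_NMS-402) / (d_NMS-649/d_NMS-402)²
= 5.30×10^3 / (10.0)² = 5.30×10^3 / 100.0 = 53.00.

53.0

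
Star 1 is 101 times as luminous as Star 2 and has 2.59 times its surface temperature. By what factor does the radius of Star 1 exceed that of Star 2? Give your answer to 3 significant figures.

L ∝ R²T⁴ gives R ∝ √L / T², so
R_1/R_2 = √(101) / (2.59)² = 10.05 / 6.708 = 1.498.

1.50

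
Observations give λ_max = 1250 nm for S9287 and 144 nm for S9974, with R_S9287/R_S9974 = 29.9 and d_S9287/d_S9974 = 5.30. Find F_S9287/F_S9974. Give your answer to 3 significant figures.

0.00561

Wien's law: T_S9287/T_S9974 = λ_S9974/λ_S9287 = 144/1250 = 0.1152.
L_S9287/L_S9974 = (R_S9287/R_S9974)²(T_S9287/T_S9974)⁴ = (29.9)²(0.1152)⁴ = 0.1575.
F_S9287/F_S9974 = (L_S9287/L_S9974)/(d_S9287/d_S9974)² = 0.1575/(5.30)² = 0.005605.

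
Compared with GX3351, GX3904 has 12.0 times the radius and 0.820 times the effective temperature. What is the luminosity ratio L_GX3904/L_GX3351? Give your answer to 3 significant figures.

65.1

From the Stefan–Boltzmann law, L ∝ R²T⁴, so
L_GX3904/L_GX3351 = (R_GX3904/R_GX3351)² (T_GX3904/T_GX3351)⁴ = (12.0)² × (0.820)⁴ = 144.0 × 0.4521 = 65.11.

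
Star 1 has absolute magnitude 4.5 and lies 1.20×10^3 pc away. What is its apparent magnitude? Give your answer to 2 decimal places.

m = M + 5 log₁₀(d/10 pc) = 4.5 + 5 log₁₀(1.20×10^3/10)
  = 4.5 + 5 × 2.079 = 4.5 + 10.40 = 14.90.

14.90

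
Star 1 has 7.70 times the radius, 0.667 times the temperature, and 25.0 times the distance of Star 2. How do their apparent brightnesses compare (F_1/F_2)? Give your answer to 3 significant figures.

L_1/L_2 = (R_1/R_2)²(T_1/T_2)⁴ = (7.70)² × (0.667)⁴ = 11.74.
F_1/F_2 = (L_1/L_2)/(d_1/d_2)² = 11.74 / (25.0)² = 0.01878.

0.0188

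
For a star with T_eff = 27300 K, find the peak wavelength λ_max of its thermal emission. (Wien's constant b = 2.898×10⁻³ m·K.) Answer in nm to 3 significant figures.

λ_max = b/T = 2.898×10⁻³ / 27300 = 1.06×10^-7 m = 106.2 nm.

106 nm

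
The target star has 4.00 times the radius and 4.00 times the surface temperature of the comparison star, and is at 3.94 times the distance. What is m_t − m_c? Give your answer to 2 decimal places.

L_t/L_c = (4.00)²(4.00)⁴ = 4096.
F_t/F_c = (L_t/L_c)/(d_t/d_c)² = 4096/15.52 = 263.9.
m_t − m_c = −2.5 log₁₀(263.9) = -6.05.

-6.05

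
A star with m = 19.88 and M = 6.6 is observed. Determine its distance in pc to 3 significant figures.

4.53×10^3 pc

m − M = 5 log₁₀(d/10 pc)
19.88 − (6.6) = 13.28 = 5 log₁₀(d/10)
d = 10 × 10^(13.28/5) = 10 × 10^2.656 = 4529 pc.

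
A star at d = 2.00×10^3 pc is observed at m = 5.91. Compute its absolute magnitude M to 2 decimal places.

M = m − 5 log₁₀(d/10 pc) = 5.91 − 5 log₁₀(2.00×10^3/10)
  = 5.91 − 5 × 2.301 = 5.91 − 11.51 = -5.60.

-5.60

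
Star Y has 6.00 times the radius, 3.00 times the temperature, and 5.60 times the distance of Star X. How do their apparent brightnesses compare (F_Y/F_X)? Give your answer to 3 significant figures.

L_Y/L_X = (R_Y/R_X)²(T_Y/T_X)⁴ = (6.00)² × (3.00)⁴ = 2916.
F_Y/F_X = (L_Y/L_X)/(d_Y/d_X)² = 2916 / (5.60)² = 92.98.

93.0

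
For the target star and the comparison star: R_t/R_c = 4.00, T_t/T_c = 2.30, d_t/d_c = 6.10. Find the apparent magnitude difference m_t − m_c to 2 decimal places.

-2.70

L_t/L_c = (4.00)²(2.30)⁴ = 447.7.
F_t/F_c = (L_t/L_c)/(d_t/d_c)² = 447.7/37.21 = 12.03.
m_t − m_c = −2.5 log₁₀(12.03) = -2.70.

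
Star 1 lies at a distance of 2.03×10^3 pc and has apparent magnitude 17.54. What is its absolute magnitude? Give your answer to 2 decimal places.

6.00

M = m − 5 log₁₀(d/10 pc) = 17.54 − 5 log₁₀(2.03×10^3/10)
  = 17.54 − 5 × 2.307 = 17.54 − 11.54 = 6.00.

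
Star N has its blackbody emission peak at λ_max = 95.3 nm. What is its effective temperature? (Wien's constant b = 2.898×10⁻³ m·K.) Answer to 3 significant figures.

T = b/λ_max = 2.898×10⁻³ / (95.3×10⁻⁹) = 3.041×10^4 K.

3.04×10^4 K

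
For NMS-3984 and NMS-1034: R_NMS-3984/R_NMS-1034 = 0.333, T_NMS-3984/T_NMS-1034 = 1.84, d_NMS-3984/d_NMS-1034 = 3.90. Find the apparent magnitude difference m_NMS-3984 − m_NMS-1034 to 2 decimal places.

L_NMS-3984/L_NMS-1034 = (0.333)²(1.84)⁴ = 1.271.
F_NMS-3984/F_NMS-1034 = (L_NMS-3984/L_NMS-1034)/(d_NMS-3984/d_NMS-1034)² = 1.271/15.21 = 0.08357.
m_NMS-3984 − m_NMS-1034 = −2.5 log₁₀(0.08357) = 2.69.

2.69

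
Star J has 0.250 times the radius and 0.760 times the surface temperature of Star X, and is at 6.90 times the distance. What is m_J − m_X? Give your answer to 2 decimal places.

8.40

L_J/L_X = (0.250)²(0.760)⁴ = 0.02085.
F_J/F_X = (L_J/L_X)/(d_J/d_X)² = 0.02085/47.61 = 4.380×10^-4.
m_J − m_X = −2.5 log₁₀(4.380×10^-4) = 8.40.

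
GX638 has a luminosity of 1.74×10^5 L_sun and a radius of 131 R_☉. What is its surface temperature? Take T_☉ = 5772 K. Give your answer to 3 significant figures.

T/T_☉ = (L/L_☉)^(1/4) / (R/R_☉)^(1/2)
T = 5772 × (1.74×10^5)^(1/4) / √(131) = 5772 × 20.42 / 11.45 = 1.030×10^4 K.

1.03×10^4 K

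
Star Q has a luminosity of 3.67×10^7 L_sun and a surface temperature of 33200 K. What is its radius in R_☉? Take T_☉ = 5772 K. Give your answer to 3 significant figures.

183 R_☉

R/R_☉ = √(L/L_☉) / (T/T_☉)² = √(3.67×10^7) / (5.752)²
       = 6058 / 33.08 = 183.1.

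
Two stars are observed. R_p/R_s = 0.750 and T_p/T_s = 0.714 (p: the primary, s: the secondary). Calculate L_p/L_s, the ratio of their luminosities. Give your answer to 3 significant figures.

0.146

From the Stefan–Boltzmann law, L ∝ R²T⁴, so
L_p/L_s = (R_p/R_s)² (T_p/T_s)⁴ = (0.750)² × (0.714)⁴ = 0.5625 × 0.2599 = 0.1462.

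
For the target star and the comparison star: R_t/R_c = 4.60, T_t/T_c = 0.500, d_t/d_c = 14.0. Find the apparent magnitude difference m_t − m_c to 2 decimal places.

L_t/L_c = (4.60)²(0.500)⁴ = 1.322.
F_t/F_c = (L_t/L_c)/(d_t/d_c)² = 1.322/196.0 = 0.006747.
m_t − m_c = −2.5 log₁₀(0.006747) = 5.43.

5.43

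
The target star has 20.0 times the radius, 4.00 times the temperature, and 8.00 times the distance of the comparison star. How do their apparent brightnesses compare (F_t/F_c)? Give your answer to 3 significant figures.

L_t/L_c = (R_t/R_c)²(T_t/T_c)⁴ = (20.0)² × (4.00)⁴ = 1.024×10^5.
F_t/F_c = (L_t/L_c)/(d_t/d_c)² = 1.024×10^5 / (8.00)² = 1600.

1.60×10^3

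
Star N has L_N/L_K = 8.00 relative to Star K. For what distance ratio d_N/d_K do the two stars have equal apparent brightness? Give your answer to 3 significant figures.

Equal flux requires L_N/d_N² = L_K/d_K², so d_N/d_K = √(L_N/L_K)
= √(8.00) = 2.828.

2.83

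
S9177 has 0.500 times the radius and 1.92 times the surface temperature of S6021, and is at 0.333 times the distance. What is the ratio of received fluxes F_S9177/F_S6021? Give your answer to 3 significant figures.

L_S9177/L_S6021 = (R_S9177/R_S6021)²(T_S9177/T_S6021)⁴ = (0.500)² × (1.92)⁴ = 3.397.
F_S9177/F_S6021 = (L_S9177/L_S6021)/(d_S9177/d_S6021)² = 3.397 / (0.333)² = 30.64.

30.6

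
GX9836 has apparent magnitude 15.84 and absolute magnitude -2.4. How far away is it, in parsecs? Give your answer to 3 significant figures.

m − M = 5 log₁₀(d/10 pc)
15.84 − (-2.4) = 18.24 = 5 log₁₀(d/10)
d = 10 × 10^(18.24/5) = 10 × 10^3.648 = 4.446×10^4 pc.

4.45×10^4 pc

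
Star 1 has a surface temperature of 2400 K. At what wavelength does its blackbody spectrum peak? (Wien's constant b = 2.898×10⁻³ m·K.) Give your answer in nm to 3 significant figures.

1.21×10^3 nm

λ_max = b/T = 2.898×10⁻³ / 2400 = 1.21×10^-6 m = 1208 nm.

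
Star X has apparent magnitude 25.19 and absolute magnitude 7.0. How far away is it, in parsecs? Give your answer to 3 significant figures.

m − M = 5 log₁₀(d/10 pc)
25.19 − (7.0) = 18.19 = 5 log₁₀(d/10)
d = 10 × 10^(18.19/5) = 10 × 10^3.638 = 4.345×10^4 pc.

4.35×10^4 pc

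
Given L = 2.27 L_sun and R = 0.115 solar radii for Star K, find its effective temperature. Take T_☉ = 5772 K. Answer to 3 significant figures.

2.09×10^4 K

T/T_☉ = (L/L_☉)^(1/4) / (R/R_☉)^(1/2)
T = 5772 × (2.27)^(1/4) / √(0.115) = 5772 × 1.227 / 0.3391 = 2.089×10^4 K.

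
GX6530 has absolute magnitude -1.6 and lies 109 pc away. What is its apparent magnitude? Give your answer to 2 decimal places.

m = M + 5 log₁₀(d/10 pc) = -1.6 + 5 log₁₀(109/10)
  = -1.6 + 5 × 1.037 = -1.6 + 5.19 = 3.59.

3.59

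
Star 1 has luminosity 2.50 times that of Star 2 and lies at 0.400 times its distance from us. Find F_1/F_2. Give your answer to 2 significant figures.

16

F = L/(4πd²), so F_1/F_2 = (L_1/L_2) / (d_1/d_2)²
= 2.50 / (0.400)² = 2.50 / 0.1600 = 15.62.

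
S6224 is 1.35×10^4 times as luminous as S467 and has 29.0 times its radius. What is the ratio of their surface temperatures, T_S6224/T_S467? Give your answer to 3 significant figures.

2.00

L ∝ R²T⁴ gives T ∝ (L/R²)^(1/4), so
T_S6224/T_S467 = (1.35×10^4 / 29.0²)^(1/4) = (16.05)^(1/4) = 2.002.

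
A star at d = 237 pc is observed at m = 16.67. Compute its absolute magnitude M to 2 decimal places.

M = m − 5 log₁₀(d/10 pc) = 16.67 − 5 log₁₀(237/10)
  = 16.67 − 5 × 1.375 = 16.67 − 6.87 = 9.80.

9.80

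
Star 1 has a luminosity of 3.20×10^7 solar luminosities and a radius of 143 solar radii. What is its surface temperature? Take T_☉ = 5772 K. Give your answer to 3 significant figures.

3.63×10^4 K

T/T_☉ = (L/L_☉)^(1/4) / (R/R_☉)^(1/2)
T = 5772 × (3.20×10^7)^(1/4) / √(143) = 5772 × 75.21 / 11.96 = 3.630×10^4 K.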